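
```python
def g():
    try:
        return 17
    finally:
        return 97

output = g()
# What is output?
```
97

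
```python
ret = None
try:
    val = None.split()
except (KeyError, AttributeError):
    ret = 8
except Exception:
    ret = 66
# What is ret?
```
8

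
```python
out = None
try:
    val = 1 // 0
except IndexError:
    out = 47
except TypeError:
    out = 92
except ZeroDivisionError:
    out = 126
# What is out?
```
126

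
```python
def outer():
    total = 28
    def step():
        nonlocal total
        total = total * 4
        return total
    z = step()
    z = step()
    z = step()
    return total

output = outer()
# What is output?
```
1792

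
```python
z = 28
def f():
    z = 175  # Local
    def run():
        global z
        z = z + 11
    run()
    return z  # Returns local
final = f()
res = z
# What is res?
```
39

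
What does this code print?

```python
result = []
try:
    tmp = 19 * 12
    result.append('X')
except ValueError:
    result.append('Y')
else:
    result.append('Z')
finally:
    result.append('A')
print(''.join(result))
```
XZA

else runs before finally when no exception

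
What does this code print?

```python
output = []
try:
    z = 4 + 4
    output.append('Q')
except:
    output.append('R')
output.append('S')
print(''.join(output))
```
QS

No exception, try block completes normally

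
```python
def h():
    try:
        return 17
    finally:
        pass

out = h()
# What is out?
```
17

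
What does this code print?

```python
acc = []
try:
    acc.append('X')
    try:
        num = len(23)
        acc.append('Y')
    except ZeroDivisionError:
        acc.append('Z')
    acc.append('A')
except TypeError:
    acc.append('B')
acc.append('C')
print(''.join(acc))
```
XBC

Inner handler doesn't match, propagates to outer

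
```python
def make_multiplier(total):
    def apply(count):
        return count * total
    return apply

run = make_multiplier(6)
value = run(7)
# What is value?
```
42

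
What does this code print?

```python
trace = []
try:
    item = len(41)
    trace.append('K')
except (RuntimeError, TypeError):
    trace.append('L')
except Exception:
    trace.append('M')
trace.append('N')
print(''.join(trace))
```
LN

TypeError matches tuple containing it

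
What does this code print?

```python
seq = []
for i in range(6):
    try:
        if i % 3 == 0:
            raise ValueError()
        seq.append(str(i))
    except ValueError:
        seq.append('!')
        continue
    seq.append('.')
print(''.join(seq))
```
!1.2.!4.5.

continue in except skips rest of loop body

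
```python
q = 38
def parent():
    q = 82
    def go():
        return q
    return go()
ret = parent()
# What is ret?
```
82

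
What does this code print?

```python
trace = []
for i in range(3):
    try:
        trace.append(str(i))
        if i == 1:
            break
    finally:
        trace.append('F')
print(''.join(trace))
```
0F1F

finally runs even when breaking out of loop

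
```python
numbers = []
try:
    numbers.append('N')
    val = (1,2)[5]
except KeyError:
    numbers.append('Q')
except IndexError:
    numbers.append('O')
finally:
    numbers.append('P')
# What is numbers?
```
['N', 'O', 'P']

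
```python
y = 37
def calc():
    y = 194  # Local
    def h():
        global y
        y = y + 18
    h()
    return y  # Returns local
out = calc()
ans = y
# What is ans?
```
55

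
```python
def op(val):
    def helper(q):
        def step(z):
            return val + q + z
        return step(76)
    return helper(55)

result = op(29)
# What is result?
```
160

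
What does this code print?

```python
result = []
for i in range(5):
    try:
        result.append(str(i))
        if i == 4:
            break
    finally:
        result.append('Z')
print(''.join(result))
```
0Z1Z2Z3Z4Z

finally runs even when breaking out of loop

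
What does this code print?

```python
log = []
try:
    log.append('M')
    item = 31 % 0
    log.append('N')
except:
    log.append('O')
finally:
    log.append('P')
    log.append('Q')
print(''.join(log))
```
MOPQ

Code before exception runs, then except, then all of finally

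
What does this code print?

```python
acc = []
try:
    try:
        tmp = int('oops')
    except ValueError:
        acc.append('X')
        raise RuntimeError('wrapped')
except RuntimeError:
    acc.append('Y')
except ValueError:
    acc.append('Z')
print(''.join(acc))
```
XY

New RuntimeError raised, caught by outer RuntimeError handler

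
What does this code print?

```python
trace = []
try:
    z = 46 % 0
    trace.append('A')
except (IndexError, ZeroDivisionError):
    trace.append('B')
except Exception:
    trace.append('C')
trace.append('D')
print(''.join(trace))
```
BD

ZeroDivisionError matches tuple containing it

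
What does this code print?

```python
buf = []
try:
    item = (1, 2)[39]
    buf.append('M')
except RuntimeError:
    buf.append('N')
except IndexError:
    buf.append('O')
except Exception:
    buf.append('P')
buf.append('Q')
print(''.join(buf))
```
OQ

IndexError matches before generic Exception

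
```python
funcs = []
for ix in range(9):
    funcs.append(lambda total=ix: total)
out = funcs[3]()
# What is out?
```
3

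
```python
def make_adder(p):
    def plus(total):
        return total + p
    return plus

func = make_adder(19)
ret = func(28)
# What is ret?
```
47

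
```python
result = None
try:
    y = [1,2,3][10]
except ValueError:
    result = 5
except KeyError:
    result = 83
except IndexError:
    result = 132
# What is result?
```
132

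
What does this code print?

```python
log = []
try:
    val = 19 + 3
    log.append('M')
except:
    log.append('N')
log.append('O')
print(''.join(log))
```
MO

No exception, try block completes normally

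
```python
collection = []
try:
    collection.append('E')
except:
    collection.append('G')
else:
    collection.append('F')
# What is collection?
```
['E', 'F']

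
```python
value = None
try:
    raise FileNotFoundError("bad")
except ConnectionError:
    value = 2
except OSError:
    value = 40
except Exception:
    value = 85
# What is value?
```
40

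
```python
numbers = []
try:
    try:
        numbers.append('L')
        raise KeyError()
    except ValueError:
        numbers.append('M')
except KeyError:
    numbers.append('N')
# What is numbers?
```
['L', 'N']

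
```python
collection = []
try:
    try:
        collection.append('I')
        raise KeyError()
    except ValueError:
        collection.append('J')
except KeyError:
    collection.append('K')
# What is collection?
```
['I', 'K']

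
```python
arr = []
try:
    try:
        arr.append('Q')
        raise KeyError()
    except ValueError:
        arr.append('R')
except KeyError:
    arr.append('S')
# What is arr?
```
['Q', 'S']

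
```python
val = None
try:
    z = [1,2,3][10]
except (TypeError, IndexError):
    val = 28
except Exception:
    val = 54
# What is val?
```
28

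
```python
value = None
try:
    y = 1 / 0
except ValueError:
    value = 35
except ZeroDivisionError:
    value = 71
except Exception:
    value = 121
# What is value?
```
71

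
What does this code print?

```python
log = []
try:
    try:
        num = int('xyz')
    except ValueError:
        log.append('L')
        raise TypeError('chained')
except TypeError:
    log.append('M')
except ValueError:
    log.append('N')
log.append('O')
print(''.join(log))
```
LMO

TypeError raised and caught, original ValueError not re-raised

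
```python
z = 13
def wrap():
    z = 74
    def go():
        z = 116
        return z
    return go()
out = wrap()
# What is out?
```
116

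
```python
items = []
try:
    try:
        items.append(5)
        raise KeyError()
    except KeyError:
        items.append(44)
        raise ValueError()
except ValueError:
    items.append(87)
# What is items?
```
[5, 44, 87]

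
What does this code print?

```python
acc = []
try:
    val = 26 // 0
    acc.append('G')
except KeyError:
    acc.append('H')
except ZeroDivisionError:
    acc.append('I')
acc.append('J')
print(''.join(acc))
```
IJ

ZeroDivisionError is caught by its specific handler, not KeyError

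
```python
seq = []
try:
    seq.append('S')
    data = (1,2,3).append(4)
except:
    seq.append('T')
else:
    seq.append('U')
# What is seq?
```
['S', 'T']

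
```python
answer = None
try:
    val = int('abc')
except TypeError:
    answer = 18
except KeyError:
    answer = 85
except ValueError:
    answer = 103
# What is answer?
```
103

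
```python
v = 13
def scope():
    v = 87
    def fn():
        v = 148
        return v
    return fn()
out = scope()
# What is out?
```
148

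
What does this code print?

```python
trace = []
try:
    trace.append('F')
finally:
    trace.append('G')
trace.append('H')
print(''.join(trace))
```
FGH

try/finally without except, no exception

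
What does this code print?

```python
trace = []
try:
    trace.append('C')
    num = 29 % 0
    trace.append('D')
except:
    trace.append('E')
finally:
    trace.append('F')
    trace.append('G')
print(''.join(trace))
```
CEFG

Code before exception runs, then except, then all of finally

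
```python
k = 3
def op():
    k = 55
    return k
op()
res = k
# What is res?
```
3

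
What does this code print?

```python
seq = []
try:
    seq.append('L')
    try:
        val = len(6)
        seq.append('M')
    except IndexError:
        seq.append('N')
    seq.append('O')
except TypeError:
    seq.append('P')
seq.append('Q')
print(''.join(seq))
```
LPQ

Inner handler doesn't match, propagates to outer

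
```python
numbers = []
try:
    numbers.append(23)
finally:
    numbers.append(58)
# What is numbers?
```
[23, 58]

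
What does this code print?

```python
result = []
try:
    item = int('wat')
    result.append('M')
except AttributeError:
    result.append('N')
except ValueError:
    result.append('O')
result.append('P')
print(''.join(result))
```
OP

ValueError is caught by its specific handler, not AttributeError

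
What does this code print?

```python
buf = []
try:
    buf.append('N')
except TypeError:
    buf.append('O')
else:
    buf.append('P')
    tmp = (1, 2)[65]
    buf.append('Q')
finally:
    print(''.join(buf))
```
NP

Try succeeds, else appends 'P', IndexError in else is uncaught, finally prints before exception propagates ('Q' never appended)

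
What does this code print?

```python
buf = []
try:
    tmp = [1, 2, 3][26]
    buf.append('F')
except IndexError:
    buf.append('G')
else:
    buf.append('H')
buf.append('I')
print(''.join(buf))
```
GI

else block skipped when exception is caught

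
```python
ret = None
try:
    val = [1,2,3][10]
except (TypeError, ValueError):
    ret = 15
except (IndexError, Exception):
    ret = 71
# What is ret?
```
71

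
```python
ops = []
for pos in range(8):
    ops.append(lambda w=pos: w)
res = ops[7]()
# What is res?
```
7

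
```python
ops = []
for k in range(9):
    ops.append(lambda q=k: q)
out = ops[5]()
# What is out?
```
5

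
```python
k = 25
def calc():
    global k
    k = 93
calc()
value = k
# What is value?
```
93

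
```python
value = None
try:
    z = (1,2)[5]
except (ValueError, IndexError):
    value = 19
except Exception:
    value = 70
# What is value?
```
19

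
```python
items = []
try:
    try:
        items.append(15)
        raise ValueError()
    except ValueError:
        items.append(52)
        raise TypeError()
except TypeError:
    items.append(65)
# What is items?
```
[15, 52, 65]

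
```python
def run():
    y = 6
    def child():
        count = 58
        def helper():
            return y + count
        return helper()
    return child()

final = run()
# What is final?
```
64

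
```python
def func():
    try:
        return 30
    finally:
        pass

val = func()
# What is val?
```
30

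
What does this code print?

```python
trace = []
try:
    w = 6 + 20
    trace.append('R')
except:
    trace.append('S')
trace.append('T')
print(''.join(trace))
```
RT

No exception, try block completes normally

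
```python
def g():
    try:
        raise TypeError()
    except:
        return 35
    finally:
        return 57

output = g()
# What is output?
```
57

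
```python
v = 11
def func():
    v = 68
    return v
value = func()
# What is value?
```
68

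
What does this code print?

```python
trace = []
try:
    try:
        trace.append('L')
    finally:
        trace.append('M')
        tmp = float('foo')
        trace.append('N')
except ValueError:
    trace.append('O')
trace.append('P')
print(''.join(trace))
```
LMOP

Exception in inner finally caught by outer except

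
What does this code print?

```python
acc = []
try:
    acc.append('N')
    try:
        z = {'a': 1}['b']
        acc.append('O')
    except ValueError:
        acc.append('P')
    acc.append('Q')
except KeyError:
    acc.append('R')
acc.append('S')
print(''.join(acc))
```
NRS

Inner handler doesn't match, propagates to outer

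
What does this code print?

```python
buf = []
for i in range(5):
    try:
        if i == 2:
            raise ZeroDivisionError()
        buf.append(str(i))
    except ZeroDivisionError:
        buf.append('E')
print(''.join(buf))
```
01E34

Exception on i=2 caught, loop continues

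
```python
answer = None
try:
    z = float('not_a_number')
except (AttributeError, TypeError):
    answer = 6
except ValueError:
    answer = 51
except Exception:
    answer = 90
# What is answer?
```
51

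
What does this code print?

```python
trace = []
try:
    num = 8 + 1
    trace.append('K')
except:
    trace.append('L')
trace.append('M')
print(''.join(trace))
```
KM

No exception, try block completes normally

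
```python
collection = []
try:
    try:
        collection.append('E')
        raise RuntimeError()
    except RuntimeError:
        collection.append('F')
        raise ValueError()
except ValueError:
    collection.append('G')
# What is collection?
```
['E', 'F', 'G']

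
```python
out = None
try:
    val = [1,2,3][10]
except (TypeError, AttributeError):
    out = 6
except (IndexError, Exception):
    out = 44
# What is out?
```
44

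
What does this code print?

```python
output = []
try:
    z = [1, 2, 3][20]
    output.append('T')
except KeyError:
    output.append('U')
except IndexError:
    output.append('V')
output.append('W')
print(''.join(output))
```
VW

IndexError is caught by its specific handler, not KeyError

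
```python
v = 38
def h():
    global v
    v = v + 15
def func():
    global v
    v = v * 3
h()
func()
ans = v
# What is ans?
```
159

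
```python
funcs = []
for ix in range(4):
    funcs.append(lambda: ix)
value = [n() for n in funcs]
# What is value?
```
[3, 3, 3, 3]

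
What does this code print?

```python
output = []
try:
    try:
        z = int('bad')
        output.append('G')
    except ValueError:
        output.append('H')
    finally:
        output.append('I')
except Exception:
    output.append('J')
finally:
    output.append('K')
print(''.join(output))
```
HIK

Both finally blocks run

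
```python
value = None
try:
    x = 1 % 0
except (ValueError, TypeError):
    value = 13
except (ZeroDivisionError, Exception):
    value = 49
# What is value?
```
49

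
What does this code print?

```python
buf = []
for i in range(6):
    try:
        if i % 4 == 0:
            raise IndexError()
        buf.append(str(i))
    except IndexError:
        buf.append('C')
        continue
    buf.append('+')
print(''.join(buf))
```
C1+2+3+C5+

continue in except skips rest of loop body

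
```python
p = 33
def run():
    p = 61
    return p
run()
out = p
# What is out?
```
33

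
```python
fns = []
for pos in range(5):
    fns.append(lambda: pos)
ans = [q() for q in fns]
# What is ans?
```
[4, 4, 4, 4, 4]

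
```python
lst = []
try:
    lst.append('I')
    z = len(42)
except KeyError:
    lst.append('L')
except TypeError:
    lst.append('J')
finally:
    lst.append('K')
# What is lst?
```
['I', 'J', 'K']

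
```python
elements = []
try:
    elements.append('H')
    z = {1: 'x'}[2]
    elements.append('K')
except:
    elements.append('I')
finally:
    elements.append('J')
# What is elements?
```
['H', 'I', 'J']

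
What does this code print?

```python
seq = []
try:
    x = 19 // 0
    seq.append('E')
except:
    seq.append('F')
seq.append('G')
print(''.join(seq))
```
FG

Exception raised in try, caught by bare except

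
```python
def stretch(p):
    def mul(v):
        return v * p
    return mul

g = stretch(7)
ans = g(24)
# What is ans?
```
168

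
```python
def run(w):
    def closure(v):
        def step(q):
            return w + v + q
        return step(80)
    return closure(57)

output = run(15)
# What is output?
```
152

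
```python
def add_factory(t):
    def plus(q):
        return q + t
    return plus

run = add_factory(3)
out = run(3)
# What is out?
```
6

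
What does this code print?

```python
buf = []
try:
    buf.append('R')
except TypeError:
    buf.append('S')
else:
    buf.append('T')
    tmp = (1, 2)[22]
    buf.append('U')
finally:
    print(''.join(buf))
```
RT

Try succeeds, else appends 'T', IndexError in else is uncaught, finally prints before exception propagates ('U' never appended)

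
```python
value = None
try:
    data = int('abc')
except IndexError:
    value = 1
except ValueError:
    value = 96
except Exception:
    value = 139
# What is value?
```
96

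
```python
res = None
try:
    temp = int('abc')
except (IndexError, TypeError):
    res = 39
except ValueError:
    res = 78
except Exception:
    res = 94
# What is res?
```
78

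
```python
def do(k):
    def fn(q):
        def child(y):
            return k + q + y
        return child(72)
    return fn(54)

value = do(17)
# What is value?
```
143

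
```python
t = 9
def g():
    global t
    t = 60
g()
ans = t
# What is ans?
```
60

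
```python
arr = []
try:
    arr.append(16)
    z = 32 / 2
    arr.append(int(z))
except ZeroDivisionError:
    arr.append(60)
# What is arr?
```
[16, 16]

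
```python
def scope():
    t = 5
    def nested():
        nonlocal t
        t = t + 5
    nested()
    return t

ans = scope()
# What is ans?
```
10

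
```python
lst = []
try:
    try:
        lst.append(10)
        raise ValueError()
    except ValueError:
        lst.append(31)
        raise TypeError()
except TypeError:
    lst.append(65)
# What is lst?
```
[10, 31, 65]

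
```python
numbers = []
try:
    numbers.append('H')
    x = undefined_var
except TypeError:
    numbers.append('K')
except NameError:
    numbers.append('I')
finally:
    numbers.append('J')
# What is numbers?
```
['H', 'I', 'J']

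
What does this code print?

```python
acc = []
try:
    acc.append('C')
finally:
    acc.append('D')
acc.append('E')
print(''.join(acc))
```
CDE

try/finally without except, no exception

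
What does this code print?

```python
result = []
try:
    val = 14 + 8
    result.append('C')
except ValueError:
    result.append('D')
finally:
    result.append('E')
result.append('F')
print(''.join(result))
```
CEF

finally runs after normal execution too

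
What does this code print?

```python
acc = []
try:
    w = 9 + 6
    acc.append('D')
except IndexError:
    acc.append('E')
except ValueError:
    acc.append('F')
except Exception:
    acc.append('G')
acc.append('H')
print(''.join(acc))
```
DH

No exception, try block completes normally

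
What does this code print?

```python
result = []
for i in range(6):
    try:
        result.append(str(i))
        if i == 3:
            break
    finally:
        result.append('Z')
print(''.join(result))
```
0Z1Z2Z3Z

finally runs even when breaking out of loop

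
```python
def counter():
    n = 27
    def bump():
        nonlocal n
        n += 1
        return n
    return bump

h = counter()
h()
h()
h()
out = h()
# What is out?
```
31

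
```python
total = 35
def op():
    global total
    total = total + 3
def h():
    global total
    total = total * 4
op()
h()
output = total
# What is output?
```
152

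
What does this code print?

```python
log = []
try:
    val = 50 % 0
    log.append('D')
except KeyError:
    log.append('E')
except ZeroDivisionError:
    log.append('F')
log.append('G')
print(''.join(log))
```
FG

ZeroDivisionError is caught by its specific handler, not KeyError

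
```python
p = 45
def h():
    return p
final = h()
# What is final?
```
45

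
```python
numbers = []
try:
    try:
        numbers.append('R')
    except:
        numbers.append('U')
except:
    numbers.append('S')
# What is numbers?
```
['R']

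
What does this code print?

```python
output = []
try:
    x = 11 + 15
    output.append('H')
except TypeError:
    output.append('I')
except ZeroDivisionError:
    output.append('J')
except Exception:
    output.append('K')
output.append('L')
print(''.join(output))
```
HL

No exception, try block completes normally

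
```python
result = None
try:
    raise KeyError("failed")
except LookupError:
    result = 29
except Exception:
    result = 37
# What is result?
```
29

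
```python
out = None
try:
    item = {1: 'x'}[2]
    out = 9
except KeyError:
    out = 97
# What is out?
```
97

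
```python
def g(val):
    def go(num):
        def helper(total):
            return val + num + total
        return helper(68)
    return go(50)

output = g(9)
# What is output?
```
127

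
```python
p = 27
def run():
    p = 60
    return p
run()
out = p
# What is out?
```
27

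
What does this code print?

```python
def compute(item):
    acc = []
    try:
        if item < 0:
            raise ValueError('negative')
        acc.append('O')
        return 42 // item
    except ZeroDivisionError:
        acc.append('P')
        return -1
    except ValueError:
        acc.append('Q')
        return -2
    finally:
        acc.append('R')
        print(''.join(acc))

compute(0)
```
OPR

item=0 causes ZeroDivisionError, caught, finally prints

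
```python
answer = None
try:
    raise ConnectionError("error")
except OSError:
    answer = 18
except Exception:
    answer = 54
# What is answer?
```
18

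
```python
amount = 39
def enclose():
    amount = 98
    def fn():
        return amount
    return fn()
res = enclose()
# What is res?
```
98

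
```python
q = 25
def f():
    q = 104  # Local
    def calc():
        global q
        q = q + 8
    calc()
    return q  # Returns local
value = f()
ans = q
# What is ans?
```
33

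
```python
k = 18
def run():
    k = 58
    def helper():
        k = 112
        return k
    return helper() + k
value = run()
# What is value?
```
170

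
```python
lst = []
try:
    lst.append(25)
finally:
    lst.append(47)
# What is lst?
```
[25, 47]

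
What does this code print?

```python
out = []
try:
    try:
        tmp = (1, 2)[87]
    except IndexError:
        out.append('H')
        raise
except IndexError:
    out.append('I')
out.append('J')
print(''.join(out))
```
HIJ

raise without argument re-raises current exception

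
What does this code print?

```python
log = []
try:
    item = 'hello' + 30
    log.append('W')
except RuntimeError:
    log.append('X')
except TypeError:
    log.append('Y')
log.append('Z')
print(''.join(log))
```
YZ

TypeError is caught by its specific handler, not RuntimeError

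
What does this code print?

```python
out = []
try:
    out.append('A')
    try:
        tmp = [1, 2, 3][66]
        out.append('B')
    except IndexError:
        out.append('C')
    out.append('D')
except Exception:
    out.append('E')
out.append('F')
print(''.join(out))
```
ACDF

Inner exception caught by inner handler, outer continues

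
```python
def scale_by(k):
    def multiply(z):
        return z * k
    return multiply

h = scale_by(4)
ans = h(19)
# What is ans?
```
76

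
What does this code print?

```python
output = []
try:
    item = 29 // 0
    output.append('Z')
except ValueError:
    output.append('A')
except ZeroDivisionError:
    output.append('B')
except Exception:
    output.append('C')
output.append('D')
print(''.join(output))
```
BD

ZeroDivisionError matches before generic Exception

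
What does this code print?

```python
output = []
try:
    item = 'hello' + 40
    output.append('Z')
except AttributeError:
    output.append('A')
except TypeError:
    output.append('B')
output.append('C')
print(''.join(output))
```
BC

TypeError is caught by its specific handler, not AttributeError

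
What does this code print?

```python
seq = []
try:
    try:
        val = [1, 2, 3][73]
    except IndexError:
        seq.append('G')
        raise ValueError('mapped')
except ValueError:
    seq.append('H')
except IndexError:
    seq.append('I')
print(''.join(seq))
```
GH

New ValueError raised, caught by outer ValueError handler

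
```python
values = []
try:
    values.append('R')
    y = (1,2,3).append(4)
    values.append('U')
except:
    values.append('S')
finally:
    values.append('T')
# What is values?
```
['R', 'S', 'T']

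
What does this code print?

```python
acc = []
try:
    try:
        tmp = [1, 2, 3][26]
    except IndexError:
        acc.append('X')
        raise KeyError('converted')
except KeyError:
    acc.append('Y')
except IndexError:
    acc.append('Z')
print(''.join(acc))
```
XY

New KeyError raised, caught by outer KeyError handler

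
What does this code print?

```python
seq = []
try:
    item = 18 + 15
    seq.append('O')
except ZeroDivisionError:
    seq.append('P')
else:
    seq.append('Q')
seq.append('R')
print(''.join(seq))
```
OQR

else block runs when no exception occurs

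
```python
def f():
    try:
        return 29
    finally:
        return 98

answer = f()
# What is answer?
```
98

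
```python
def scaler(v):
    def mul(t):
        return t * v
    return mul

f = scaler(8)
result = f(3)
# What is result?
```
24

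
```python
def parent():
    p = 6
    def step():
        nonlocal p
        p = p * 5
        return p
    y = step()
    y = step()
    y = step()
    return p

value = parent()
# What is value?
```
750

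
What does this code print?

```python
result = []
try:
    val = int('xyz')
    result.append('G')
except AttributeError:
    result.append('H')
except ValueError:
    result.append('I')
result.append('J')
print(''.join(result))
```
IJ

ValueError is caught by its specific handler, not AttributeError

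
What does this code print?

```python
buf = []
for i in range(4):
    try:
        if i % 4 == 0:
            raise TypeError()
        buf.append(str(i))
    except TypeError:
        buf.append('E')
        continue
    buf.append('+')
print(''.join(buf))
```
E1+2+3+

continue in except skips rest of loop body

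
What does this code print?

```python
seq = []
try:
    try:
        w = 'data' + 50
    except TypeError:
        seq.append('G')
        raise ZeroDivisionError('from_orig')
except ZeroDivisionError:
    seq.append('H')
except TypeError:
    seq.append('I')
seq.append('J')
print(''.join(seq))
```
GHJ

ZeroDivisionError raised and caught, original TypeError not re-raised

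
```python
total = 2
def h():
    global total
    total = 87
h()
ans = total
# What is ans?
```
87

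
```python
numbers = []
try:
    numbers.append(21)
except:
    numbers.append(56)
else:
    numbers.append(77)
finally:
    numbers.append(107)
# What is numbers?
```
[21, 77, 107]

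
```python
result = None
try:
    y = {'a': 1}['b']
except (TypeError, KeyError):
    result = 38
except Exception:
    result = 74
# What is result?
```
38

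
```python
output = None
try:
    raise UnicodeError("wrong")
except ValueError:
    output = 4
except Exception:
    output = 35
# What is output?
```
4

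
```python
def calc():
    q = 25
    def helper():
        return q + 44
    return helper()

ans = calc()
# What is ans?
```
69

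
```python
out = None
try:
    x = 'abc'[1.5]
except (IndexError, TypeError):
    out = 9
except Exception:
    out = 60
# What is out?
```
9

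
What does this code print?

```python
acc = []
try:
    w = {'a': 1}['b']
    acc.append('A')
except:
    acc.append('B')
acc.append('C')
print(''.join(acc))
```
BC

Exception raised in try, caught by bare except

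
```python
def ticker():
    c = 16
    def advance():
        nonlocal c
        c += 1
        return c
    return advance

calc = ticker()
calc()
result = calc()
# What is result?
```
18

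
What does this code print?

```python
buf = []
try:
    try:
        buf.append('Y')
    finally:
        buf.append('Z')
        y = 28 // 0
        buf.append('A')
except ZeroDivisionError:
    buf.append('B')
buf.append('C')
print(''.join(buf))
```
YZBC

Exception in inner finally caught by outer except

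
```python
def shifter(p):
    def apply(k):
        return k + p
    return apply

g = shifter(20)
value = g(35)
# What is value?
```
55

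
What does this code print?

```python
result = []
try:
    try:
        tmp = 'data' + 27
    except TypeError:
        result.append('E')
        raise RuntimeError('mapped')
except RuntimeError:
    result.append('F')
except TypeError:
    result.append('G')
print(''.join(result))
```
EF

New RuntimeError raised, caught by outer RuntimeError handler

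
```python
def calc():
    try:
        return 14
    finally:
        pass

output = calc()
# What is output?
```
14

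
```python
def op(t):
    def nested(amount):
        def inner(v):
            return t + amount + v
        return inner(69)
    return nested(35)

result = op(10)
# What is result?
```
114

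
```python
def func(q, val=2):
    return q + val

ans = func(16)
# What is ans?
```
18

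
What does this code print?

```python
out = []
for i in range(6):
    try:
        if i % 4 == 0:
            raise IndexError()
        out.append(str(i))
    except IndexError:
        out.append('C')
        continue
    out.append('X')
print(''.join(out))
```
C1X2X3XC5X

continue in except skips rest of loop body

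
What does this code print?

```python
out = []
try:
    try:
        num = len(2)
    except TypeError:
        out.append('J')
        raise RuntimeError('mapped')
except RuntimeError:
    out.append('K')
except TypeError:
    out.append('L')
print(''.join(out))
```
JK

New RuntimeError raised, caught by outer RuntimeError handler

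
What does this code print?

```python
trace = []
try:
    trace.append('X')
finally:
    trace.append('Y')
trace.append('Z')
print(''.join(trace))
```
XYZ

try/finally without except, no exception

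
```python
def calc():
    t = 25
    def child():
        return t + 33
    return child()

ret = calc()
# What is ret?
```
58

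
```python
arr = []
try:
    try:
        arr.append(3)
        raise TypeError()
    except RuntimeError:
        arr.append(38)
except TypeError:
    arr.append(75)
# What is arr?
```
[3, 75]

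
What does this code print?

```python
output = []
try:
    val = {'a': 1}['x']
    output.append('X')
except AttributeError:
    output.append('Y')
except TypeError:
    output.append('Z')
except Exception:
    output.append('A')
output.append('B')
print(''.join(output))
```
AB

KeyError not specifically caught, falls to Exception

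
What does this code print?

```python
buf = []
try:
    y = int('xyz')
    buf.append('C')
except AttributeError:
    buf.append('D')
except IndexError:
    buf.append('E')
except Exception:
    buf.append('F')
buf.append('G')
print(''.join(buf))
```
FG

ValueError not specifically caught, falls to Exception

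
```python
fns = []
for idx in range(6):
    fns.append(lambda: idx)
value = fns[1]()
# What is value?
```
5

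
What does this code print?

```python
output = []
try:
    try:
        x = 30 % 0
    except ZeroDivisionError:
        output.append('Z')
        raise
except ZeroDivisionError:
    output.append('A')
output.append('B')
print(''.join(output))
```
ZAB

raise without argument re-raises current exception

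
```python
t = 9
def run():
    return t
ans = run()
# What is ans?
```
9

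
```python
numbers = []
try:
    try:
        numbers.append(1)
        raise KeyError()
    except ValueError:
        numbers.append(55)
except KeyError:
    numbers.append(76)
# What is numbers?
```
[1, 76]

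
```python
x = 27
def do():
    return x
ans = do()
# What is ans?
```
27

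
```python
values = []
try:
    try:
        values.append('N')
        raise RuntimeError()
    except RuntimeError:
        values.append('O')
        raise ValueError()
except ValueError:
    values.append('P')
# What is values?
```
['N', 'O', 'P']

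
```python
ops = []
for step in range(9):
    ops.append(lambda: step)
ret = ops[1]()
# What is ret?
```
8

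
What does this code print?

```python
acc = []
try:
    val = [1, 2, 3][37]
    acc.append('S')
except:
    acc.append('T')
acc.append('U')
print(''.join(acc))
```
TU

Exception raised in try, caught by bare except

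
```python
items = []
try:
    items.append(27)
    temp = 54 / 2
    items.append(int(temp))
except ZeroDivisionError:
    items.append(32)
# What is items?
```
[27, 27]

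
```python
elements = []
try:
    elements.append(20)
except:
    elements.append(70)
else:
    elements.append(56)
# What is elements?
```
[20, 56]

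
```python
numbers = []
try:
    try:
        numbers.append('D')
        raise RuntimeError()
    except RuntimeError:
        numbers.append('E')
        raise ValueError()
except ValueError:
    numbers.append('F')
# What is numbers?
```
['D', 'E', 'F']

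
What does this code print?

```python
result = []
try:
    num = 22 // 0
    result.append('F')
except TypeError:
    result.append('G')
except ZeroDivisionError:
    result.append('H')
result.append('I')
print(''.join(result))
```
HI

ZeroDivisionError is caught by its specific handler, not TypeError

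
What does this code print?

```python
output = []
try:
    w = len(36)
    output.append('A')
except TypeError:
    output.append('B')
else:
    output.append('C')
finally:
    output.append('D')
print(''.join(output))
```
BD

Exception: except runs, else skipped, finally runs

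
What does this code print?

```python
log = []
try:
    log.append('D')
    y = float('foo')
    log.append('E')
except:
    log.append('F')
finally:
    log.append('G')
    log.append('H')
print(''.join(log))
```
DFGH

Code before exception runs, then except, then all of finally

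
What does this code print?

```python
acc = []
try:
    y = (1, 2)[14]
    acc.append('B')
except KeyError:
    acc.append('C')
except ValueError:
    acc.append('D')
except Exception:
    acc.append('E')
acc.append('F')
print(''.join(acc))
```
EF

IndexError not specifically caught, falls to Exception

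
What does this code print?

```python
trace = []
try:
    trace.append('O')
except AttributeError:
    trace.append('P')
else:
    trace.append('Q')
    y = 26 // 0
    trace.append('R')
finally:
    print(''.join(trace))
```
OQ

Try succeeds, else appends 'Q', ZeroDivisionError in else is uncaught, finally prints before exception propagates ('R' never appended)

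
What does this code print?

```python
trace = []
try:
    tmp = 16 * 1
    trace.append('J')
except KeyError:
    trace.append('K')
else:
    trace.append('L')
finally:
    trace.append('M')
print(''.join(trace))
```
JLM

else runs before finally when no exception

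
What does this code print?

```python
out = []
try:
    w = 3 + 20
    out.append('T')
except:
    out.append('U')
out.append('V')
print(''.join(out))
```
TV

No exception, try block completes normally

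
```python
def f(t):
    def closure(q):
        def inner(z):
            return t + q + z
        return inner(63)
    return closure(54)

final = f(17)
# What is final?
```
134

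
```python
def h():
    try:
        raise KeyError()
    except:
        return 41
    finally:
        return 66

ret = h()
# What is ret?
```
66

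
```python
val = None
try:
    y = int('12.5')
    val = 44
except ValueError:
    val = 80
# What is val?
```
80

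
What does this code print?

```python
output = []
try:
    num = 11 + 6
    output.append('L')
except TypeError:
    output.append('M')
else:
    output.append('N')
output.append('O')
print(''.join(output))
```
LNO

else block runs when no exception occurs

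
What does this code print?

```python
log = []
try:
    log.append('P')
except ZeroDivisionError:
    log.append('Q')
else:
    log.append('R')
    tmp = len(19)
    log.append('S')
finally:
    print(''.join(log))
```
PR

Try succeeds, else appends 'R', TypeError in else is uncaught, finally prints before exception propagates ('S' never appended)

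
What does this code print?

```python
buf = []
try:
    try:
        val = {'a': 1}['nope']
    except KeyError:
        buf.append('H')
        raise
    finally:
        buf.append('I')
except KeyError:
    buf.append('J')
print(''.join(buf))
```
HIJ

finally runs before re-raised exception propagates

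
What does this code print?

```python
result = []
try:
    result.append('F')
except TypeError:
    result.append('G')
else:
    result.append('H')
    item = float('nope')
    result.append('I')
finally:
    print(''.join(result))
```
FH

Try succeeds, else appends 'H', ValueError in else is uncaught, finally prints before exception propagates ('I' never appended)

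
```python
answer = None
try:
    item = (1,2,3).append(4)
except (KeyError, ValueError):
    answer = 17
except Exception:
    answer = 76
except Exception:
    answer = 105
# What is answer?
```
76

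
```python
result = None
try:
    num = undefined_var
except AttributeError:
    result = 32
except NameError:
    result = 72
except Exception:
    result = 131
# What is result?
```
72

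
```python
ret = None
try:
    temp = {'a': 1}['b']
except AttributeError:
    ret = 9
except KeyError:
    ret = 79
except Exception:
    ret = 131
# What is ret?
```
79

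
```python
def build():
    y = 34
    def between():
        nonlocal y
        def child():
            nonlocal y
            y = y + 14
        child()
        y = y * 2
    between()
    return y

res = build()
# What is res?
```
96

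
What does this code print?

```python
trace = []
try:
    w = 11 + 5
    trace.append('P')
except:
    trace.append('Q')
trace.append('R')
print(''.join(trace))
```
PR

No exception, try block completes normally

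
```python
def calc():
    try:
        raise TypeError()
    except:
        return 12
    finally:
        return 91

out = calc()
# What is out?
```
91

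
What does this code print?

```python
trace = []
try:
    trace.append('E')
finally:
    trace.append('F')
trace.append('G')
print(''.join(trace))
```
EFG

try/finally without except, no exception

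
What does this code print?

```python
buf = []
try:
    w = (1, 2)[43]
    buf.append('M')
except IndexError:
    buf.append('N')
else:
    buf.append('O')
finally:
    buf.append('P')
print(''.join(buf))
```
NP

Exception: except runs, else skipped, finally runs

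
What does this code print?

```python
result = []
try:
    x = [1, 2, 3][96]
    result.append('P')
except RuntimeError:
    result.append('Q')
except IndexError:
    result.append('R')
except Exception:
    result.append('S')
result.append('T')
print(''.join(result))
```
RT

IndexError matches before generic Exception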